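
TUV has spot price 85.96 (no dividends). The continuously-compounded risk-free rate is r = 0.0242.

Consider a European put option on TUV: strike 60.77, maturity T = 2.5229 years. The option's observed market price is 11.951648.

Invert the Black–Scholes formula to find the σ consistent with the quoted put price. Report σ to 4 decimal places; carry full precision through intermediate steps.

At σ = 0.5442 the Black–Scholes value reproduces the quote:
σ√T = 0.5442·√2.5229 = 0.864388
d₁ = (ln(S/K) + (r+σ²/2)T) / (σ√T) = (ln(85.96/60.77) + (0.0242+0.5442²/2)·2.5229) / 0.864388 = (0.346786 + 0.434637) / 0.864388 = 0.904019
d₂ = d₁ − σ√T = 0.904019 − 0.864388 = 0.039632
e^{−rT} = 0.940772
N(−d₁) = 0.182993,  N(−d₂) = 0.484193
V = K·e^{−rT}·N(−d₂) − S·N(−d₁) = 27.681693 − 15.730045 = 11.951648 (the quoted price), and the Black–Scholes price is strictly increasing in σ, so σ is unique

sigma = 0.5442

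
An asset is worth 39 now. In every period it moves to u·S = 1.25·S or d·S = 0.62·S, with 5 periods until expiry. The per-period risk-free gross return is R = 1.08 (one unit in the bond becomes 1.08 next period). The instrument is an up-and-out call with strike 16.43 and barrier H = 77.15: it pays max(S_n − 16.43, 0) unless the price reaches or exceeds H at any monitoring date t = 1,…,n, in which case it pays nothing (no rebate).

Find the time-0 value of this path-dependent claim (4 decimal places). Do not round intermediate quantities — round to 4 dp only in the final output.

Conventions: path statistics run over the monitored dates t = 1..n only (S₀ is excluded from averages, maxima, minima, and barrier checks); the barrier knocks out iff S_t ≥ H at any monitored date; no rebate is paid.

price = 11.3743

Set p* = 0.7302 (from d < R < u); the path-dependent value is the discounted p*-expectation over all price paths.
Enumerate all 2^5 = 32 price paths (U = up ×1.25, D = down ×0.62); each path with k up-moves has probability p*^k·(1−p*)^(5−k).
DDDDD: M=24.1800, payoff=0.0000, prob=0.001431
UDDDD: M=48.7500, payoff=0.0000, prob=0.003871
DUDDD: M=30.2250, payoff=0.0000, prob=0.003871
UUDDD: M=60.9375, payoff=0.0000, prob=0.010475
DDUDD: M=24.1800, payoff=0.0000, prob=0.003871
UDUDD: M=48.7500, payoff=0.0000, prob=0.010475
DUUDD: M=37.7812, payoff=0.0000, prob=0.010475
UUUDD: M=76.1719, payoff=12.8505, prob=0.028344
DDDUD: M=24.1800, payoff=0.0000, prob=0.003871
UDDUD: M=48.7500, payoff=0.0000, prob=0.010475
DUDUD: M=30.2250, payoff=0.0000, prob=0.010475
UUDUD: M=60.9375, payoff=12.8505, prob=0.028344
DDUUD: M=24.1800, payoff=0.0000, prob=0.010475
UDUUD: M=48.7500, payoff=12.8505, prob=0.028344
DUUUD: M=47.2266, payoff=12.8505, prob=0.028344
UUUUD: M=95.2148, payoff=0.0000, prob=0.076697
DDDDU: M=24.1800, payoff=0.0000, prob=0.003871
UDDDU: M=48.7500, payoff=0.0000, prob=0.010475
DUDDU: M=30.2250, payoff=0.0000, prob=0.010475
UUDDU: M=60.9375, payoff=12.8505, prob=0.028344
DDUDU: M=24.1800, payoff=0.0000, prob=0.010475
UDUDU: M=48.7500, payoff=12.8505, prob=0.028344
DUUDU: M=37.7812, payoff=12.8505, prob=0.028344
UUUDU: M=76.1719, payoff=42.6032, prob=0.076697
DDDUU: M=24.1800, payoff=0.0000, prob=0.010475
UDDUU: M=48.7500, payoff=12.8505, prob=0.028344
DUDUU: M=30.2250, payoff=12.8505, prob=0.028344
UUDUU: M=60.9375, payoff=42.6032, prob=0.076697
DDUUU: M=29.2805, payoff=12.8505, prob=0.028344
UDUUU: M=59.0332, payoff=42.6032, prob=0.076697
DUUUU: M=59.0332, payoff=42.6032, prob=0.076697
UUUUU: M=119.0186, payoff=0.0000, prob=0.207533
Price = Σ prob·payoff / R^5 = 16.712524 / 1.469328 = 11.3743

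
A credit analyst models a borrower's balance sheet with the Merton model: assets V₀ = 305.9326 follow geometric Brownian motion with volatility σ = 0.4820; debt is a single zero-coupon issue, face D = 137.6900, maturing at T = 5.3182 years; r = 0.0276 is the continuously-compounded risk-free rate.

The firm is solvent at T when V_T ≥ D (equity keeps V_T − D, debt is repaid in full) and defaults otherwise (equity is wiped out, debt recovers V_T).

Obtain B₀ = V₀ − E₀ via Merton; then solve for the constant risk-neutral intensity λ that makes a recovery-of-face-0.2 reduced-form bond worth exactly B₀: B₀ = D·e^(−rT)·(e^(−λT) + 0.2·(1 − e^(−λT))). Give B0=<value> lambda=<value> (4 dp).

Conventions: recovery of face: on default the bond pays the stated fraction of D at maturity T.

With assets at 305.9326 and a single debt payment of 137.6900 at 5.3182 years:
d₁ = [ln(V₀/D) + (r + σ²/2)T] / (σ√T)
   = [ln(305.9326/137.6900) + (0.0276 + 0.5·0.4820²)·5.3182] / (0.4820·√5.3182)
   = [0.798360 + 0.764555] / 1.111551 = 1.406067
d₂ = d₁ − σ√T = 1.406067 − 1.111551 = 0.294516
N(d₁) = 0.920148,  N(d₂) = 0.615818,  e^(−rT) = 0.863482
E₀ = V₀·N(d₁) − D·e^(−rT)·N(d₂)
   = 305.9326·0.920148 − 137.6900·0.863482·0.615818 = 208.286869
B₀ = V₀ − E₀ = 305.9326 − 208.286869 = 97.645731
e^(−λT) = (B₀·e^(rT)/D − 0.2)/(1 − 0.2) = (97.6457·1.158102/137.6900 − 0.2)/0.8 = 0.77661472
λ = −ln(0.77661472)/5.3182 = 0.047537

B0=97.6457 lambda=0.0475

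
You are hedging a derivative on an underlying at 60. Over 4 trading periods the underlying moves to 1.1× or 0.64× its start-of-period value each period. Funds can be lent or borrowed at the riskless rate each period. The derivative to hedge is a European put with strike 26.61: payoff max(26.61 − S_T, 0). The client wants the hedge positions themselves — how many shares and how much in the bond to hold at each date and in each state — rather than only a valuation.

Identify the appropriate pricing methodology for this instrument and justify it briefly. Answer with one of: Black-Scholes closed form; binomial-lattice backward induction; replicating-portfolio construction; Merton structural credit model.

framework: replicating-portfolio construction

Key observation: the task asks for the hedge itself — share and bond holdings at every node of the 4-period tree on spot 60 with factors 1.1/0.64 — which is exactly what the replicating-portfolio construction produces.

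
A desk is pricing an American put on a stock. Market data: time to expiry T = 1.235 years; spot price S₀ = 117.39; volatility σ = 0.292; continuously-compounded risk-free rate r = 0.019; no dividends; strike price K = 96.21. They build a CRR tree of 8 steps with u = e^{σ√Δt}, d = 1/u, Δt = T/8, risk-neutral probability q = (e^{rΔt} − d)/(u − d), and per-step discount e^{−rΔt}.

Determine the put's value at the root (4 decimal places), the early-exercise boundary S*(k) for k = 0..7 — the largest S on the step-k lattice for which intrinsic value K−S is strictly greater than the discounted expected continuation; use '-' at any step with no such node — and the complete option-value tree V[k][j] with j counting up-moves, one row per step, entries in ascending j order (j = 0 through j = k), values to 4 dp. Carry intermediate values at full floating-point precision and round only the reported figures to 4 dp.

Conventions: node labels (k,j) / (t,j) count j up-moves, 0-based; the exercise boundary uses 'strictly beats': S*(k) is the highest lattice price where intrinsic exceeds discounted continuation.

price = 5.0422
boundary = - - - - - 66.1457 74.1869 83.2057
tree:
5.0422
7.6569 2.2866
11.3478 3.7704 0.7193
16.3282 6.1095 1.3007 0.1040
22.6578 9.6826 2.3391 0.2022 0.0000
30.0643 14.9030 4.1785 0.3932 0.0000 0.0000
37.2340 22.0231 7.4063 0.7644 0.0000 0.0000 0.0000
43.6265 30.0643 13.0043 1.4860 0.0000 0.0000 0.0000 0.0000
49.3261 37.2340 22.0231 2.8890 0.0000 0.0000 0.0000 0.0000 0.0000

Δt=0.15438  u=1.12157  d=0.89161  q=0.48412  discount=0.99707
step 8 (expiry): payoffs max(K−S,0) = 49.3261 37.2340 22.0231 2.8890 0.0000 0.0000 0.0000 0.0000 0.0000
step 7: (k=7,j=0): S=52.5835, K−S=43.6265, hold=43.3447 ⇒ V=43.6265 exercise | (k=7,j=1): S=66.1457, K−S=30.0643, hold=29.7826 ⇒ V=30.0643 exercise | (k=7,j=2): S=83.2057, K−S=13.0043, hold=12.7225 ⇒ V=13.0043 exercise | (k=7,j=3): S=104.6659, K−S=0.0000, hold=1.4860 ⇒ V=1.4860 continue | (k=7,j=4): S=131.6610, K−S=0.0000, hold=0.0000 ⇒ V=0.0000 continue | (k=7,j=5): S=165.6185, K−S=0.0000, hold=0.0000 ⇒ V=0.0000 continue | (k=7,j=6): S=208.3344, K−S=0.0000, hold=0.0000 ⇒ V=0.0000 continue | (k=7,j=7): S=262.0673, K−S=0.0000, hold=0.0000 ⇒ V=0.0000 continue  boundary S*=83.2057
step 6: (k=6,j=0): S=58.9760, K−S=37.2340, hold=36.9522 ⇒ V=37.2340 exercise | (k=6,j=1): S=74.1869, K−S=22.0231, hold=21.7413 ⇒ V=22.0231 exercise | (k=6,j=2): S=93.3210, K−S=2.8890, hold=7.4063 ⇒ V=7.4063 continue | (k=6,j=3): S=117.3900, K−S=0.0000, hold=0.7644 ⇒ V=0.7644 continue | (k=6,j=4): S=147.6669, K−S=0.0000, hold=0.0000 ⇒ V=0.0000 continue | (k=6,j=5): S=185.7526, K−S=0.0000, hold=0.0000 ⇒ V=0.0000 continue | (k=6,j=6): S=233.6613, K−S=0.0000, hold=0.0000 ⇒ V=0.0000 continue  boundary S*=74.1869
step 5: (k=5,j=0): S=66.1457, K−S=30.0643, hold=29.7826 ⇒ V=30.0643 exercise | (k=5,j=1): S=83.2057, K−S=13.0043, hold=14.9030 ⇒ V=14.9030 continue | (k=5,j=2): S=104.6659, K−S=0.0000, hold=4.1785 ⇒ V=4.1785 continue | (k=5,j=3): S=131.6610, K−S=0.0000, hold=0.3932 ⇒ V=0.3932 continue | (k=5,j=4): S=165.6185, K−S=0.0000, hold=0.0000 ⇒ V=0.0000 continue | (k=5,j=5): S=208.3344, K−S=0.0000, hold=0.0000 ⇒ V=0.0000 continue  boundary S*=66.1457
step 4: (k=4,j=0): S=74.1869, K−S=22.0231, hold=22.6578 ⇒ V=22.6578 continue | (k=4,j=1): S=93.3210, K−S=2.8890, hold=9.6826 ⇒ V=9.6826 continue | (k=4,j=2): S=117.3900, K−S=0.0000, hold=2.3391 ⇒ V=2.3391 continue | (k=4,j=3): S=147.6669, K−S=0.0000, hold=0.2022 ⇒ V=0.2022 continue | (k=4,j=4): S=185.7526, K−S=0.0000, hold=0.0000 ⇒ V=0.0000 continue  boundary S*=-
step 3: (k=3,j=0): S=83.2057, K−S=13.0043, hold=16.3282 ⇒ V=16.3282 continue | (k=3,j=1): S=104.6659, K−S=0.0000, hold=6.1095 ⇒ V=6.1095 continue | (k=3,j=2): S=131.6610, K−S=0.0000, hold=1.3007 ⇒ V=1.3007 continue | (k=3,j=3): S=165.6185, K−S=0.0000, hold=0.1040 ⇒ V=0.1040 continue  boundary S*=-
step 2: (k=2,j=0): S=93.3210, K−S=2.8890, hold=11.3478 ⇒ V=11.3478 continue | (k=2,j=1): S=117.3900, K−S=0.0000, hold=3.7704 ⇒ V=3.7704 continue | (k=2,j=2): S=147.6669, K−S=0.0000, hold=0.7193 ⇒ V=0.7193 continue  boundary S*=-
step 1: (k=1,j=0): S=104.6659, K−S=0.0000, hold=7.6569 ⇒ V=7.6569 continue | (k=1,j=1): S=131.6610, K−S=0.0000, hold=2.2866 ⇒ V=2.2866 continue  boundary S*=-
step 0: (k=0,j=0): S=117.3900, K−S=0.0000, hold=5.0422 ⇒ V=5.0422 continue  boundary S*=-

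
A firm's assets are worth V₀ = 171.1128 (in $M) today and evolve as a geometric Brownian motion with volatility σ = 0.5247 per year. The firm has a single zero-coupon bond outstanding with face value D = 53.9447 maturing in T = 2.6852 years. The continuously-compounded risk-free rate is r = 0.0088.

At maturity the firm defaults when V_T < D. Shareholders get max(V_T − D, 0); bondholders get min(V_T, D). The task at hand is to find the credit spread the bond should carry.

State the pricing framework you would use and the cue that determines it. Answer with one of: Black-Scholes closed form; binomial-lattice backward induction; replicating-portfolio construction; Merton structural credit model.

Key observation: the data describe a firm's assets (V₀ = 171.1128, GBM) and a single zero-coupon debt of face 53.9447, so credit quantities follow from equity-as-call in the structural model.

framework: Merton structural credit model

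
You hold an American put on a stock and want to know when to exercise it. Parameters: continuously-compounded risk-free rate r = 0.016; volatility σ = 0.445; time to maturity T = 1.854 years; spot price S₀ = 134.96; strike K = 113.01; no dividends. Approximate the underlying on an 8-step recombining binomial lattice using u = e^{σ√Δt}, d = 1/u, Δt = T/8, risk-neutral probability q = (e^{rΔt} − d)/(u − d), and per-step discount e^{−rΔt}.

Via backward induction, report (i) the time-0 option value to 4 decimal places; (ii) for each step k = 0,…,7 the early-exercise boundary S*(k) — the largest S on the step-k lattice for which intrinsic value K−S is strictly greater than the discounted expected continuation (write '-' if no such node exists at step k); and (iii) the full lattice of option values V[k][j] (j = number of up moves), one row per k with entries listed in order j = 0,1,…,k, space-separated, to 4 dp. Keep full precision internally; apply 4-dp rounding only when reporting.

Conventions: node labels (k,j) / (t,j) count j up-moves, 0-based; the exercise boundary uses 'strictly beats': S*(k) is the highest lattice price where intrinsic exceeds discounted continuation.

params: Δt=0.23175 u=1.23890 d=0.80717 q=0.45525 e^(-rΔt)=0.99630
t_8 payoffs: 88.6929 75.6863 55.7227 25.0811 0.0000 0.0000 0.0000 0.0000 0.0000
t_7: node(7,0) S=30.1265 payoff=82.8835 vs cont=82.4653 → 82.8835 [stop]  node(7,1) S=46.2404 payoff=66.7696 vs cont=66.3513 → 66.7696 [stop]  node(7,2) S=70.9733 payoff=42.0367 vs cont=41.6184 → 42.0367 [stop]  node(7,3) S=108.9352 payoff=4.0748 vs cont=13.6123 → 13.6123 [wait]  node(7,4) S=167.2021 payoff=0.0000 vs cont=0.0000 → 0.0000 [wait]  node(7,5) S=256.6345 payoff=0.0000 vs cont=0.0000 → 0.0000 [wait]  node(7,6) S=393.9022 payoff=0.0000 vs cont=0.0000 → 0.0000 [wait]  node(7,7) S=604.5912 payoff=0.0000 vs cont=0.0000 → 0.0000 [wait]  ⇒ S*(7)=70.9733
t_6: node(6,0) S=37.3237 payoff=75.6863 vs cont=75.2680 → 75.6863 [stop]  node(6,1) S=57.2873 payoff=55.7227 vs cont=55.3044 → 55.7227 [stop]  node(6,2) S=87.9289 payoff=25.0811 vs cont=28.9887 → 28.9887 [wait]  node(6,3) S=134.9600 payoff=0.0000 vs cont=7.3878 → 7.3878 [wait]  node(6,4) S=207.1469 payoff=0.0000 vs cont=0.0000 → 0.0000 [wait]  node(6,5) S=317.9448 payoff=0.0000 vs cont=0.0000 → 0.0000 [wait]  node(6,6) S=488.0060 payoff=0.0000 vs cont=0.0000 → 0.0000 [wait]  ⇒ S*(6)=57.2873
t_5: node(5,0) S=46.2404 payoff=66.7696 vs cont=66.3513 → 66.7696 [stop]  node(5,1) S=70.9733 payoff=42.0367 vs cont=43.3908 → 43.3908 [wait]  node(5,2) S=108.9352 payoff=4.0748 vs cont=19.0840 → 19.0840 [wait]  node(5,3) S=167.2021 payoff=0.0000 vs cont=4.0096 → 4.0096 [wait]  node(5,4) S=256.6345 payoff=0.0000 vs cont=0.0000 → 0.0000 [wait]  node(5,5) S=393.9022 payoff=0.0000 vs cont=0.0000 → 0.0000 [wait]  ⇒ S*(5)=46.2404
t_4: node(4,0) S=57.2873 payoff=55.7227 vs cont=55.9186 → 55.9186 [wait]  node(4,1) S=87.9289 payoff=25.0811 vs cont=32.2054 → 32.2054 [wait]  node(4,2) S=134.9600 payoff=0.0000 vs cont=12.1761 → 12.1761 [wait]  node(4,3) S=207.1469 payoff=0.0000 vs cont=2.1761 → 2.1761 [wait]  node(4,4) S=317.9448 payoff=0.0000 vs cont=0.0000 → 0.0000 [wait]  ⇒ S*(4)=-
t_3: node(3,0) S=70.9733 payoff=42.0367 vs cont=44.9561 → 44.9561 [wait]  node(3,1) S=108.9352 payoff=4.0748 vs cont=23.0016 → 23.0016 [wait]  node(3,2) S=167.2021 payoff=0.0000 vs cont=7.5954 → 7.5954 [wait]  node(3,3) S=256.6345 payoff=0.0000 vs cont=1.1811 → 1.1811 [wait]  ⇒ S*(3)=-
t_2: node(2,0) S=87.9289 payoff=25.0811 vs cont=34.8319 → 34.8319 [wait]  node(2,1) S=134.9600 payoff=0.0000 vs cont=15.9287 → 15.9287 [wait]  node(2,2) S=207.1469 payoff=0.0000 vs cont=4.6579 → 4.6579 [wait]  ⇒ S*(2)=-
t_1: node(1,0) S=108.9352 payoff=4.0748 vs cont=26.1291 → 26.1291 [wait]  node(1,1) S=167.2021 payoff=0.0000 vs cont=10.7577 → 10.7577 [wait]  ⇒ S*(1)=-
t_0: node(0,0) S=134.9600 payoff=0.0000 vs cont=19.0604 → 19.0604 [wait]  ⇒ S*(0)=-

price = 19.0604
boundary = - - - - - 46.2404 57.2873 70.9733
tree:
19.0604
26.1291 10.7577
34.8319 15.9287 4.6579
44.9561 23.0016 7.5954 1.1811
55.9186 32.2054 12.1761 2.1761 0.0000
66.7696 43.3908 19.0840 4.0096 0.0000 0.0000
75.6863 55.7227 28.9887 7.3878 0.0000 0.0000 0.0000
82.8835 66.7696 42.0367 13.6123 0.0000 0.0000 0.0000 0.0000
88.6929 75.6863 55.7227 25.0811 0.0000 0.0000 0.0000 0.0000 0.0000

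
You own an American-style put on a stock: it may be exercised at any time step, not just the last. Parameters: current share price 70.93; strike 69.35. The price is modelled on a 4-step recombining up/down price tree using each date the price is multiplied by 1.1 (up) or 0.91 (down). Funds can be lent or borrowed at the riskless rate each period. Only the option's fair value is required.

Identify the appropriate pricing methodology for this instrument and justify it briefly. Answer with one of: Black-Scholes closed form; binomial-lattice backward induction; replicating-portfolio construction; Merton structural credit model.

framework: binomial-lattice backward induction

Key observation: an American put (K = 69.35, S₀ = 70.93) on a 4-date tree has no closed form — the optimal stopping decision is embedded and must be resolved recursively from expiry.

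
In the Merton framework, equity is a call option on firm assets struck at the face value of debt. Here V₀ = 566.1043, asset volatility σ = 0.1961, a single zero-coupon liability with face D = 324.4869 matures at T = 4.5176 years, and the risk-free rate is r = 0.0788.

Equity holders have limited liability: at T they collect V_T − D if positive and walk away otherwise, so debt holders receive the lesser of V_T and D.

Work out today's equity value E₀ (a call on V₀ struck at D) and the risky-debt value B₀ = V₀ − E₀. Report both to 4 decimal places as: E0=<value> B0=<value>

E0=339.5472 B0=226.5571

Work the structural quantities from V₀ = 566.1043 against face 324.4869:
d₁ = [ln(V₀/D) + (r + σ²/2)T] / (σ√T)
   = [ln(566.1043/324.4869) + (0.0788 + 0.5·0.1961²)·4.5176] / (0.1961·√4.5176)
   = [0.556533 + 0.442850] / 0.416804 = 2.397730
d₂ = d₁ − σ√T = 2.397730 − 0.416804 = 1.980927
N(d₁) = 0.991751,  N(d₂) = 0.976200,  e^(−rT) = 0.700482
E₀ = V₀·N(d₁) − D·e^(−rT)·N(d₂)
   = 566.1043·0.991751 − 324.4869·0.700482·0.976200 = 339.547231
B₀ = V₀ − E₀ = 566.1043 − 339.547231 = 226.557069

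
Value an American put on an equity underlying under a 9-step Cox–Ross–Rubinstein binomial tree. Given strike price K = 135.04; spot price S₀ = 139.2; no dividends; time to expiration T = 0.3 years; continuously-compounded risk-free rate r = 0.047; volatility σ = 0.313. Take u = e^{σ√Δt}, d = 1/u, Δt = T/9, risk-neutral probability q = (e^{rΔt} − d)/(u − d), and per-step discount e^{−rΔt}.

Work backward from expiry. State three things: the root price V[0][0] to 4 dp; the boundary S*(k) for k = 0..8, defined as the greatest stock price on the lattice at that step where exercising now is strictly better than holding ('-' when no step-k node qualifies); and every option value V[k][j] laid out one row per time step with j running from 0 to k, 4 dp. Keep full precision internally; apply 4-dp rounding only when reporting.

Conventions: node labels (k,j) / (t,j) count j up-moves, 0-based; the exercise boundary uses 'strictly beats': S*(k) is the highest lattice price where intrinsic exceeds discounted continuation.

params: Δt=0.03333 u=1.05881 d=0.94446 q=0.49943 e^(-rΔt)=0.99843
t_9 payoffs: 51.8106 41.7333 30.4359 17.7705 3.5717 0.0000 0.0000 0.0000 0.0000 0.0000
t_8: node(8,0) S=88.1241 payoff=46.9159 vs cont=46.7045 → 46.9159 [stop]  node(8,1) S=98.7941 payoff=36.2459 vs cont=36.0345 → 36.2459 [stop]  node(8,2) S=110.7559 payoff=24.2841 vs cont=24.0727 → 24.2841 [stop]  node(8,3) S=124.1661 payoff=10.8739 vs cont=10.6625 → 10.8739 [stop]  node(8,4) S=139.2000 payoff=0.0000 vs cont=1.7851 → 1.7851 [wait]  node(8,5) S=156.0542 payoff=0.0000 vs cont=0.0000 → 0.0000 [wait]  node(8,6) S=174.9490 payoff=0.0000 vs cont=0.0000 → 0.0000 [wait]  node(8,7) S=196.1316 payoff=0.0000 vs cont=0.0000 → 0.0000 [wait]  node(8,8) S=219.8790 payoff=0.0000 vs cont=0.0000 → 0.0000 [wait]  ⇒ S*(8)=124.1661
t_7: node(7,0) S=93.3067 payoff=41.7333 vs cont=41.5219 → 41.7333 [stop]  node(7,1) S=104.6041 payoff=30.4359 vs cont=30.2245 → 30.4359 [stop]  node(7,2) S=117.2695 payoff=17.7705 vs cont=17.5591 → 17.7705 [stop]  node(7,3) S=131.4683 payoff=3.5717 vs cont=6.3248 → 6.3248 [wait]  node(7,4) S=147.3864 payoff=0.0000 vs cont=0.8922 → 0.8922 [wait]  node(7,5) S=165.2317 payoff=0.0000 vs cont=0.0000 → 0.0000 [wait]  node(7,6) S=185.2378 payoff=0.0000 vs cont=0.0000 → 0.0000 [wait]  node(7,7) S=207.6662 payoff=0.0000 vs cont=0.0000 → 0.0000 [wait]  ⇒ S*(7)=117.2695
t_6: node(6,0) S=98.7941 payoff=36.2459 vs cont=36.0345 → 36.2459 [stop]  node(6,1) S=110.7559 payoff=24.2841 vs cont=24.0727 → 24.2841 [stop]  node(6,2) S=124.1661 payoff=10.8739 vs cont=12.0353 → 12.0353 [wait]  node(6,3) S=139.2000 payoff=0.0000 vs cont=3.6059 → 3.6059 [wait]  node(6,4) S=156.0542 payoff=0.0000 vs cont=0.4459 → 0.4459 [wait]  node(6,5) S=174.9490 payoff=0.0000 vs cont=0.0000 → 0.0000 [wait]  node(6,6) S=196.1316 payoff=0.0000 vs cont=0.0000 → 0.0000 [wait]  ⇒ S*(6)=110.7559
t_5: node(5,0) S=104.6041 payoff=30.4359 vs cont=30.2245 → 30.4359 [stop]  node(5,1) S=117.2695 payoff=17.7705 vs cont=18.1383 → 18.1383 [wait]  node(5,2) S=131.4683 payoff=3.5717 vs cont=7.8132 → 7.8132 [wait]  node(5,3) S=147.3864 payoff=0.0000 vs cont=2.0245 → 2.0245 [wait]  node(5,4) S=165.2317 payoff=0.0000 vs cont=0.2229 → 0.2229 [wait]  node(5,5) S=185.2378 payoff=0.0000 vs cont=0.0000 → 0.0000 [wait]  ⇒ S*(5)=104.6041
t_4: node(4,0) S=110.7559 payoff=24.2841 vs cont=24.2561 → 24.2841 [stop]  node(4,1) S=124.1661 payoff=10.8739 vs cont=12.9613 → 12.9613 [wait]  node(4,2) S=139.2000 payoff=0.0000 vs cont=4.9145 → 4.9145 [wait]  node(4,3) S=156.0542 payoff=0.0000 vs cont=1.1230 → 1.1230 [wait]  node(4,4) S=174.9490 payoff=0.0000 vs cont=0.1114 → 0.1114 [wait]  ⇒ S*(4)=110.7559
t_3: node(3,0) S=117.2695 payoff=17.7705 vs cont=18.6000 → 18.6000 [wait]  node(3,1) S=131.4683 payoff=3.5717 vs cont=8.9285 → 8.9285 [wait]  node(3,2) S=147.3864 payoff=0.0000 vs cont=3.0161 → 3.0161 [wait]  node(3,3) S=165.2317 payoff=0.0000 vs cont=0.6168 → 0.6168 [wait]  ⇒ S*(3)=-
t_2: node(2,0) S=124.1661 payoff=10.8739 vs cont=13.7482 → 13.7482 [wait]  node(2,1) S=139.2000 payoff=0.0000 vs cont=5.9663 → 5.9663 [wait]  node(2,2) S=156.0542 payoff=0.0000 vs cont=1.8150 → 1.8150 [wait]  ⇒ S*(2)=-
t_1: node(1,0) S=131.4683 payoff=3.5717 vs cont=9.8463 → 9.8463 [wait]  node(1,1) S=147.3864 payoff=0.0000 vs cont=3.8869 → 3.8869 [wait]  ⇒ S*(1)=-
t_0: node(0,0) S=139.2000 payoff=0.0000 vs cont=6.8593 → 6.8593 [wait]  ⇒ S*(0)=-

price = 6.8593
boundary = - - - - 110.7559 104.6041 110.7559 117.2695 124.1661
tree:
6.8593
9.8463 3.8869
13.7482 5.9663 1.8150
18.6000 8.9285 3.0161 0.6168
24.2841 12.9613 4.9145 1.1230 0.1114
30.4359 18.1383 7.8132 2.0245 0.2229 0.0000
36.2459 24.2841 12.0353 3.6059 0.4459 0.0000 0.0000
41.7333 30.4359 17.7705 6.3248 0.8922 0.0000 0.0000 0.0000
46.9159 36.2459 24.2841 10.8739 1.7851 0.0000 0.0000 0.0000 0.0000
51.8106 41.7333 30.4359 17.7705 3.5717 0.0000 0.0000 0.0000 0.0000 0.0000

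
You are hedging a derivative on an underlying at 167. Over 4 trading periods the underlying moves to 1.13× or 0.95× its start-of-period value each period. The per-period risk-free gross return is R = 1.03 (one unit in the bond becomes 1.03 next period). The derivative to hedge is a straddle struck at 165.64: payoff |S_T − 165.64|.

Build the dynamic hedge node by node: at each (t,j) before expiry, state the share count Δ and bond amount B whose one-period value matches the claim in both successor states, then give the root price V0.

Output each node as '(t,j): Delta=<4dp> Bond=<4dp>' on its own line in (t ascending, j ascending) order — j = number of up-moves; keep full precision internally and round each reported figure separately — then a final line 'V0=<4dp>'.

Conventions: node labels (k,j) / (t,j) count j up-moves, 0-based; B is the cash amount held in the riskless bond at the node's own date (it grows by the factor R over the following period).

(0,0): Delta=0.6346 Bond=-79.0493
(1,0): Delta=0.3495 Bond=-36.1980
(1,1): Delta=0.9341 Bond=-137.9493
(2,0): Delta=-0.1471 Bond=37.5711
(2,1): Delta=0.8715 Bond=-130.8527
(2,2): Delta=1.0000 Bond=-156.1316
(3,0): Delta=-1.0000 Bond=160.8155
(3,1): Delta=0.7492 Bond=-113.9484
(3,2): Delta=1.0000 Bond=-160.8155
(3,3): Delta=1.0000 Bond=-160.8155
V0=26.9271

No-arbitrage ⇒ martingale measure with p* = (R−d)/(u−d) = 0.4444.
At maturity the claim pays: V(4,0)=29.6175, V(4,1)=3.8448, V(4,2)=26.8112, V(4,3)=63.2756, V(4,4)=106.6491
  t=3,j=0: stock 143.1816 → up 161.7952 (V=3.8448), down 136.0225 (V=29.6175). Price 17.6339; hedge Δ=-1.0000, bond B=160.8155.
  t=3,j=1: stock 170.3108 → up 192.4512 (V=26.8112), down 161.7952 (V=3.8448). Price 13.6428; hedge Δ=0.7492, bond B=-113.9484.
  t=3,j=2: stock 202.5802 → up 228.9156 (V=63.2756), down 192.4512 (V=26.8112). Price 41.7647; hedge Δ=1.0000, bond B=-160.8155.
  t=3,j=3: stock 240.9638 → up 272.2891 (V=106.6491), down 228.9156 (V=63.2756). Price 80.1483; hedge Δ=1.0000, bond B=-160.8155.
  t=2,j=0: stock 150.7175 → up 170.3108 (V=13.6428), down 143.1816 (V=17.6339). Price 15.3981; hedge Δ=-0.1471, bond B=37.5711.
  t=2,j=1: stock 179.2745 → up 202.5802 (V=41.7647), down 170.3108 (V=13.6428). Price 25.3800; hedge Δ=0.8715, bond B=-130.8527.
  t=2,j=2: stock 213.2423 → up 240.9638 (V=80.1483), down 202.5802 (V=41.7647). Price 57.1107; hedge Δ=1.0000, bond B=-156.1316.
  t=1,j=0: stock 158.6500 → up 179.2745 (V=25.3800), down 150.7175 (V=15.3981). Price 19.2568; hedge Δ=0.3495, bond B=-36.1980.
  t=1,j=1: stock 188.7100 → up 213.2423 (V=57.1107), down 179.2745 (V=25.3800). Price 38.3326; hedge Δ=0.9341, bond B=-137.9493.
  t=0,j=0: stock 167.0000 → up 188.7100 (V=38.3326), down 158.6500 (V=19.2568). Price 26.9271; hedge Δ=0.6346, bond B=-79.0493.
Sanity check at the root: Δ(0,0)·S0 + B(0,0) reproduces V0 = 26.9271.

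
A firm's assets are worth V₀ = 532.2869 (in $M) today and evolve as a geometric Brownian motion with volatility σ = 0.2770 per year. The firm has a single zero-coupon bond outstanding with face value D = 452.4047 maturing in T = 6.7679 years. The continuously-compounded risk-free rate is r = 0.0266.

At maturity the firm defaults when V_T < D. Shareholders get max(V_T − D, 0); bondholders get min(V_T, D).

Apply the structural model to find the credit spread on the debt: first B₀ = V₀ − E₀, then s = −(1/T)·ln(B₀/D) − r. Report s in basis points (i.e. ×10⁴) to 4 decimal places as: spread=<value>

spread=275.5278

Apply the equity-as-call identities (strike 452.4047, horizon 6.7679 years):
d₁ = [ln(V₀/D) + (r + σ²/2)T] / (σ√T)
   = [ln(532.2869/452.4047) + (0.0266 + 0.5·0.2770²)·6.7679] / (0.2770·√6.7679)
   = [0.162605 + 0.439673] / 0.720621 = 0.835778
d₂ = d₁ − σ√T = 0.835778 − 0.720621 = 0.115157
N(d₁) = 0.798360,  N(d₂) = 0.545840,  e^(−rT) = 0.835248
E₀ = V₀·N(d₁) − D·e^(−rT)·N(d₂)
   = 532.2869·0.798360 − 452.4047·0.835248·0.545840 = 218.699986
B₀ = V₀ − E₀ = 532.2869 − 218.699986 = 313.586914
spread = −(1/T)·ln(B₀/D) − r = −(1/6.7679)·ln(313.586914/452.4047) − 0.0266 = 0.02755278
in basis points: 0.02755278 × 10⁴ = 275.5278 bp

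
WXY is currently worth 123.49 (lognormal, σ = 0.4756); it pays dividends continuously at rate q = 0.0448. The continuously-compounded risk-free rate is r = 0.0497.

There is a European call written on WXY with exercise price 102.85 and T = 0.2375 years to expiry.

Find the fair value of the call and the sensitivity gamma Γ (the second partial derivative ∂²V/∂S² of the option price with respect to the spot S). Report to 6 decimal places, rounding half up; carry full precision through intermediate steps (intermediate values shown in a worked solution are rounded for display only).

price = 23.664940
Γ = 0.009115

σ√T = 0.4756·√0.2375 = 0.231779
d₁ = (ln(S/K) + (r−q+σ²/2)T) / (σ√T) = (ln(123.49/102.85) + (0.0497−0.0448+0.4756²/2)·0.2375) / 0.231779 = (0.182889 + 0.028024) / 0.231779 = 0.909976
d₂ = d₁ − σ√T = 0.909976 − 0.231779 = 0.678197
e^{−rT} = 0.988266
e^{−qT} = 0.989416
N(d₁) = 0.818582,  N(d₂) = 0.751177
Call price V = S·e^{−qT}·N(d₁) − K·e^{−rT}·N(d₂) = 100.016867 − 76.351927 = 23.664940
φ(d₁) = (1/√(2π))·e^{−d₁²/2} = 0.263694
Γ = e^{−qT}·φ(d₁) / (S·σ·√T) = 0.009115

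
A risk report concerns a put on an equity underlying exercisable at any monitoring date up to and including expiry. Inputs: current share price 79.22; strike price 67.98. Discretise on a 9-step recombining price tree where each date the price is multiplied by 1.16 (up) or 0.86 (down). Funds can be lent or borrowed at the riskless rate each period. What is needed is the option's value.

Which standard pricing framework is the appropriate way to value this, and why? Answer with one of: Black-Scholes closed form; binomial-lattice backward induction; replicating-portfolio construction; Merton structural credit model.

framework: binomial-lattice backward induction

Key observation: with exercise allowed before expiry on a discrete up/down model (9 steps from spot 79.22), the strike-67.98 put's value must be rolled back through the tree testing early exercise at each node.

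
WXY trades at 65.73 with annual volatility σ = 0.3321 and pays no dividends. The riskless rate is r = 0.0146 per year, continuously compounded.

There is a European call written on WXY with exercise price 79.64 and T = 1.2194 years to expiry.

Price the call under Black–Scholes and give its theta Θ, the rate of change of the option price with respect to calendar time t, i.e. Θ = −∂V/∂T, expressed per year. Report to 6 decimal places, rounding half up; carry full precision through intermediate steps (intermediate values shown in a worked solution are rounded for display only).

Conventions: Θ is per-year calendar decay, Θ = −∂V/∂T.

price = 5.362823
Θ = -4.070536

σ√T = 0.3321·√1.2194 = 0.366726
d₁ = (ln(S/K) + (r+σ²/2)T) / (σ√T) = (ln(65.73/79.64) + (0.0146+0.3321²/2)·1.2194) / 0.366726 = (-0.191961 + 0.085047) / 0.366726 = -0.291536
d₂ = d₁ − σ√T = -0.291536 − 0.366726 = -0.658262
e^{−rT} = 0.982354
N(d₁) = 0.385321,  N(d₂) = 0.255185
Call price V = S·N(d₁) − K·e^{−rT}·N(d₂) = 25.327141 − 19.964318 = 5.362823
φ(d₁) = (1/√(2π))·e^{−d₁²/2} = 0.382344
Θ = −S·φ(d₁)·σ/(2√T) − r·K·e^{−rT}·N(d₂) = −3.779057 − 0.291479 = -4.070536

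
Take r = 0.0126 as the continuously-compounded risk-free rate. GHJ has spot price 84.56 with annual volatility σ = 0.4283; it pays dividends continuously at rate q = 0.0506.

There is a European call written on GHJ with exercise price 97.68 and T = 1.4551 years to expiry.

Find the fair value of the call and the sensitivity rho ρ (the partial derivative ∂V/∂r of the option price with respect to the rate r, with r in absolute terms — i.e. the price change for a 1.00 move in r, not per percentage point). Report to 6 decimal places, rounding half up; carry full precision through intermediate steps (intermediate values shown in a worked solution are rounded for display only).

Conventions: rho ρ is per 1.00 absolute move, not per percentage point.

price = 10.383339
ρ = 36.230198

σ√T = 0.4283·√1.4551 = 0.516648
d₁ = (ln(S/K) + (r−q+σ²/2)T) / (σ√T) = (ln(84.56/97.68) + (0.0126−0.0506+0.4283²/2)·1.4551) / 0.516648 = (-0.144235 + 0.078169) / 0.516648 = -0.127876
d₂ = d₁ − σ√T = -0.127876 − 0.516648 = -0.644524
e^{−rT} = 0.981833
e^{−qT} = 0.929017
N(d₁) = 0.449124,  N(d₂) = 0.259618
Call price V = S·e^{−qT}·N(d₁) − K·e^{−rT}·N(d₂) = 35.282108 − 24.898769 = 10.383339
ρ = K·T·e^{−rT}·N(d₂) = 36.230198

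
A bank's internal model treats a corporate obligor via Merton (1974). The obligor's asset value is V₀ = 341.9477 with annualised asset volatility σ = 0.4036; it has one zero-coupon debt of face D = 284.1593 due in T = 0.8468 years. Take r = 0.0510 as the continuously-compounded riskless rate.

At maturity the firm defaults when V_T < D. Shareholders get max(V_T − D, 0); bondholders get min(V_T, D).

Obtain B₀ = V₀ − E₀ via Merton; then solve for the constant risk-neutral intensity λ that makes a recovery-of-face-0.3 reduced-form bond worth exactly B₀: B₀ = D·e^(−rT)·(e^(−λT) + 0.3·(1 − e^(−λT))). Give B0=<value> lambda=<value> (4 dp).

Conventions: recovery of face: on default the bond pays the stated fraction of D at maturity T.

B0=253.6653 lambda=0.1205

Apply the equity-as-call identities (strike 284.1593, horizon 0.8468 years):
d₁ = [ln(V₀/D) + (r + σ²/2)T] / (σ√T)
   = [ln(341.9477/284.1593) + (0.0510 + 0.5·0.4036²)·0.8468] / (0.4036·√0.8468)
   = [0.185123 + 0.112156] / 0.371400 = 0.800427
d₂ = d₁ − σ√T = 0.800427 − 0.371400 = 0.429028
N(d₁) = 0.788268,  N(d₂) = 0.666048,  e^(−rT) = 0.957732
E₀ = V₀·N(d₁) − D·e^(−rT)·N(d₂)
   = 341.9477·0.788268 − 284.1593·0.957732·0.666048 = 88.282418
B₀ = V₀ − E₀ = 341.9477 − 88.282418 = 253.665282
e^(−λT) = (B₀·e^(rT)/D − 0.3)/(1 − 0.3) = (253.6653·1.044133/284.1593 − 0.3)/0.7 = 0.90297691
λ = −ln(0.90297691)/0.8468 = 0.120522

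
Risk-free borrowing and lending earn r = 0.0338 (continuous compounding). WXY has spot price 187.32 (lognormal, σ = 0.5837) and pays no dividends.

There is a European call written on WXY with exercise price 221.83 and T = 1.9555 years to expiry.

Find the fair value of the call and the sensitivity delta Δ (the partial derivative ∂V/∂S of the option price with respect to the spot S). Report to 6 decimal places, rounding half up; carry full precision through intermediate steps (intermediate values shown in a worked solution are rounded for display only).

σ√T = 0.5837·√1.9555 = 0.816241
d₁ = (ln(S/K) + (r+σ²/2)T) / (σ√T) = (ln(187.32/221.83) + (0.0338+0.5837²/2)·1.9555) / 0.816241 = (-0.169093 + 0.399221) / 0.816241 = 0.281936
d₂ = d₁ − σ√T = 0.281936 − 0.816241 = -0.534305
e^{−rT} = 0.936041
N(d₁) = 0.611004,  N(d₂) = 0.296565
Call price V = S·N(d₁) − K·e^{−rT}·N(d₂) = 114.453225 − 61.579388 = 52.873837
Δ = N(d₁) = 0.611004

price = 52.873837
Δ = 0.611004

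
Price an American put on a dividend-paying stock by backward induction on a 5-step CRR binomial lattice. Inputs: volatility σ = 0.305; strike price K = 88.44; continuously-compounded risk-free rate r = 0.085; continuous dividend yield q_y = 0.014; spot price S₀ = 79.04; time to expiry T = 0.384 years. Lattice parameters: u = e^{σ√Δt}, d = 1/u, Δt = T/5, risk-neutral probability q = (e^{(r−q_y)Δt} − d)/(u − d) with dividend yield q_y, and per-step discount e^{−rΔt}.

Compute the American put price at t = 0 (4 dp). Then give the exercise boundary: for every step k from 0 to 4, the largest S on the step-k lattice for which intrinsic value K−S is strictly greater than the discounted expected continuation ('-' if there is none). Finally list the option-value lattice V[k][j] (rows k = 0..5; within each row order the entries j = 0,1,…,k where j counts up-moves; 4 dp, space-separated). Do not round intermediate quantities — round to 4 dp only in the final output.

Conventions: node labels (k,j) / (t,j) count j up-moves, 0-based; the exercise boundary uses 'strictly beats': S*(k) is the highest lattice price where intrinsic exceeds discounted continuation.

price = 10.9378
boundary = - 72.6338 66.7468 72.6338 79.0400
tree:
10.9378
15.8062 6.4227
21.6932 10.2986 2.7987
27.1031 15.8062 5.1640 0.5728
32.0745 21.6932 9.4000 1.1795 0.0000
36.6429 27.1031 15.8062 2.4287 0.0000 0.0000

Δt=0.07680  u=1.08820  d=0.91895  q=0.51119  discount=0.99349
step 5 (expiry): payoffs max(K−S,0) = 36.6429 27.1031 15.8062 2.4287 0.0000 0.0000
step 4: (k=4,j=0): S=56.3655, K−S=32.0745, hold=31.5596 ⇒ V=32.0745 exercise | (k=4,j=1): S=66.7468, K−S=21.6932, hold=21.1895 ⇒ V=21.6932 exercise | (k=4,j=2): S=79.0400, K−S=9.4000, hold=8.9095 ⇒ V=9.4000 exercise | (k=4,j=3): S=93.5974, K−S=0.0000, hold=1.1795 ⇒ V=1.1795 continue | (k=4,j=4): S=110.8359, K−S=0.0000, hold=0.0000 ⇒ V=0.0000 continue  boundary S*=79.0400
step 3: (k=3,j=0): S=61.3369, K−S=27.1031, hold=26.5935 ⇒ V=27.1031 exercise | (k=3,j=1): S=72.6338, K−S=15.8062, hold=15.3088 ⇒ V=15.8062 exercise | (k=3,j=2): S=86.0113, K−S=2.4287, hold=5.1640 ⇒ V=5.1640 continue | (k=3,j=3): S=101.8526, K−S=0.0000, hold=0.5728 ⇒ V=0.5728 continue  boundary S*=72.6338
step 2: (k=2,j=0): S=66.7468, K−S=21.6932, hold=21.1895 ⇒ V=21.6932 exercise | (k=2,j=1): S=79.0400, K−S=9.4000, hold=10.2986 ⇒ V=10.2986 continue | (k=2,j=2): S=93.5974, K−S=0.0000, hold=2.7987 ⇒ V=2.7987 continue  boundary S*=66.7468
step 1: (k=1,j=0): S=72.6338, K−S=15.8062, hold=15.7652 ⇒ V=15.8062 exercise | (k=1,j=1): S=86.0113, K−S=2.4287, hold=6.4227 ⇒ V=6.4227 continue  boundary S*=72.6338
step 0: (k=0,j=0): S=79.0400, K−S=9.4000, hold=10.9378 ⇒ V=10.9378 continue  boundary S*=-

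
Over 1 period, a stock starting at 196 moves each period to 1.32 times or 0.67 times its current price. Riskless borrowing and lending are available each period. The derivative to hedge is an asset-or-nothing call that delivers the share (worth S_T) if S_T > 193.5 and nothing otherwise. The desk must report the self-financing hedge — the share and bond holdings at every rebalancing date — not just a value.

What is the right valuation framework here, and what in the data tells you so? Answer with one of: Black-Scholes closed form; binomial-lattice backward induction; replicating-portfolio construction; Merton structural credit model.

framework: replicating-portfolio construction

Key observation: since the answer must list Δ and B at each node of the 1.32/0.67 lattice on 196, the replicating-portfolio method — solving the two-state system at every node — is the one that applies.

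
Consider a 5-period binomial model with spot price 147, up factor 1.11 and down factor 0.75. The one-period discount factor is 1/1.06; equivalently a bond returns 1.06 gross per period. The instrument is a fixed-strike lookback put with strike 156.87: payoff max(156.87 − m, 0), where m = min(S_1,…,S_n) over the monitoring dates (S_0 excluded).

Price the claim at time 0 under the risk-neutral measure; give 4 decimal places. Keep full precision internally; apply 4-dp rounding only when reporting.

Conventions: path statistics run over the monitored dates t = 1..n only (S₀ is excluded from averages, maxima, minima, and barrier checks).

With p* = (R−d)/(u−d) = 0.8611, sum probability × payoff across the paths and divide by R^5.
Enumerate all 2^5 = 32 price paths (U = up ×1.11, D = down ×0.75); each path with k up-moves has probability p*^k·(1−p*)^(5−k).
DDDDD: m=34.8838, payoff=121.9862, prob=0.000052
UDDDD: m=51.6280, payoff=105.2420, prob=0.000320
DUDDD: m=51.6280, payoff=105.2420, prob=0.000320
UUDDD: m=76.4095, payoff=80.4605, prob=0.001987
DDUDD: m=51.6280, payoff=105.2420, prob=0.000320
UDUDD: m=76.4095, payoff=80.4605, prob=0.001987
DUUDD: m=76.4095, payoff=80.4605, prob=0.001987
UUUDD: m=113.0860, payoff=43.7840, prob=0.012317
DDDUD: m=51.6280, payoff=105.2420, prob=0.000320
UDDUD: m=76.4095, payoff=80.4605, prob=0.001987
DUDUD: m=76.4095, payoff=80.4605, prob=0.001987
UUDUD: m=113.0860, payoff=43.7840, prob=0.012317
DDUUD: m=76.4095, payoff=80.4605, prob=0.001987
UDUUD: m=113.0860, payoff=43.7840, prob=0.012317
DUUUD: m=110.2500, payoff=46.6200, prob=0.012317
UUUUD: m=163.1700, payoff=0.0000, prob=0.076367
DDDDU: m=46.5117, payoff=110.3583, prob=0.000320
UDDDU: m=68.8373, payoff=88.0327, prob=0.001987
DUDDU: m=68.8373, payoff=88.0327, prob=0.001987
UUDDU: m=101.8793, payoff=54.9907, prob=0.012317
DDUDU: m=68.8373, payoff=88.0327, prob=0.001987
UDUDU: m=101.8793, payoff=54.9907, prob=0.012317
DUUDU: m=101.8793, payoff=54.9907, prob=0.012317
UUUDU: m=150.7813, payoff=6.0887, prob=0.076367
DDDUU: m=62.0156, payoff=94.8544, prob=0.001987
UDDUU: m=91.7831, payoff=65.0869, prob=0.012317
DUDUU: m=91.7831, payoff=65.0869, prob=0.012317
UUDUU: m=135.8390, payoff=21.0310, prob=0.076367
DDUUU: m=82.6875, payoff=74.1825, prob=0.012317
UDUUU: m=122.3775, payoff=34.4925, prob=0.076367
DUUUU: m=110.2500, payoff=46.6200, prob=0.076367
UUUUU: m=163.1700, payoff=0.0000, prob=0.473474
Price = Σ prob·payoff / R^5 = 16.855304 / 1.338226 = 12.5953

price = 12.5953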